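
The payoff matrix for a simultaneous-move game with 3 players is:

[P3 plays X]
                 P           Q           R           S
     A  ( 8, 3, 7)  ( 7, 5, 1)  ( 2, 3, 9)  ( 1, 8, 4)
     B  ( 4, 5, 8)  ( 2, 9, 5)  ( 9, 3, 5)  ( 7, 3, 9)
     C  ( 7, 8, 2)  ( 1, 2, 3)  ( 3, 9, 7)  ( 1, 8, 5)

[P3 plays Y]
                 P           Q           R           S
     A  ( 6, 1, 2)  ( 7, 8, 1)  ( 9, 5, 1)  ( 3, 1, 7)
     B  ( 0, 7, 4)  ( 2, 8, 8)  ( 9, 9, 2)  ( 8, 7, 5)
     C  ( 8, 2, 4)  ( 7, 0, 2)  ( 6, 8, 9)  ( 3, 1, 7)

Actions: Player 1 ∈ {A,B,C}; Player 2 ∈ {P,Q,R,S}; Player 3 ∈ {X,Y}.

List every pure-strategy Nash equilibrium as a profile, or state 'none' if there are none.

Nash profiles: (A,Q,Y)

(A,P,X): not NE [P2→S gives 8>3]
(A,P,Y): not NE [P1→C gives 8>6; P2→Q gives 8>1; P3→X gives 7>2]
(A,Q,X): not NE [P2→S gives 8>5]
(A,Q,Y): NE
(A,R,X): not NE [P1→B gives 9>2; P2→S gives 8>3]
(A,R,Y): not NE [P2→Q gives 8>5; P3→X gives 9>1]
(A,S,X): not NE [P1→B gives 7>1; P3→Y gives 7>4]
(A,S,Y): not NE [P1→B gives 8>3; P2→Q gives 8>1]
(B,P,X): not NE [P1→A gives 8>4; P2→Q gives 9>5]
(B,P,Y): not NE [P1→C gives 8>0; P2→R gives 9>7; P3→X gives 8>4]
(B,Q,X): not NE [P1→A gives 7>2; P3→Y gives 8>5]
(B,Q,Y): not NE [P1→C gives 7>2; P2→R gives 9>8]
(B,R,X): not NE [P2→Q gives 9>3]
(B,R,Y): not NE [P3→X gives 5>2]
(B,S,X): not NE [P2→Q gives 9>3]
(B,S,Y): not NE [P2→R gives 9>7; P3→X gives 9>5]
(C,P,X): not NE [P1→A gives 8>7; P2→R gives 9>8; P3→Y gives 4>2]
(C,P,Y): not NE [P2→R gives 8>2]
(C,Q,X): not NE [P1→A gives 7>1; P2→R gives 9>2]
(C,Q,Y): not NE [P2→R gives 8>0; P3→X gives 3>2]
(C,R,X): not NE [P1→B gives 9>3; P3→Y gives 9>7]
(C,R,Y): not NE [P1→B gives 9>6]
(C,S,X): not NE [P1→B gives 7>1; P2→R gives 9>8; P3→Y gives 7>5]
(C,S,Y): not NE [P1→B gives 8>3; P2→R gives 8>1]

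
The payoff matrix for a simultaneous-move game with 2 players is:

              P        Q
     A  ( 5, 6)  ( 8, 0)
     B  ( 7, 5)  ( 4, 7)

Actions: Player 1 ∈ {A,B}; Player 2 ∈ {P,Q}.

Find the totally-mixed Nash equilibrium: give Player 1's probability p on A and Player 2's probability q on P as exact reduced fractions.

p=1/4, q=2/3

P1 indiff ⇒ q·5+(1-q)·8 = q·7+(1-q)·4 ⇒ q(-2) = (1-q)(-4) ⇒ q = 2/3
P2 indiff ⇒ p·6+(1-p)·5 = p·0+(1-p)·7 ⇒ p(6) = (1-p)(2) ⇒ p = 1/4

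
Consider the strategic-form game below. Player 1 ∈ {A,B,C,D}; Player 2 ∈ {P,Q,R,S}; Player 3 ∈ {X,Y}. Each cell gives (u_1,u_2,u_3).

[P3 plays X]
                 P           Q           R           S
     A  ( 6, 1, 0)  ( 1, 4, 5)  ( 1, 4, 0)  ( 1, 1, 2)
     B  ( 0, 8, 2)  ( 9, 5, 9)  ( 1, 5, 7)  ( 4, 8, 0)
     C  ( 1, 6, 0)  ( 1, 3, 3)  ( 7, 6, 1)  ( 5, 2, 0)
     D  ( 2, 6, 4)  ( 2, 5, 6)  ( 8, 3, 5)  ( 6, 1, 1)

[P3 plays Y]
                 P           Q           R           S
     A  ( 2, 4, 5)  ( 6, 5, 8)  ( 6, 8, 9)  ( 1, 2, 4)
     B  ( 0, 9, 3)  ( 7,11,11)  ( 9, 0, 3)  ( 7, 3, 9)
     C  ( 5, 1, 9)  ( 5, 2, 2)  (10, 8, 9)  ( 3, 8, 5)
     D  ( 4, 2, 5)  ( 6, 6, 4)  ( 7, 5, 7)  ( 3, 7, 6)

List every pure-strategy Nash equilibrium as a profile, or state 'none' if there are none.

(A,P,X): not NE [P2→R gives 4>1; P3→Y gives 5>0]
(A,P,Y): not NE [P1→C gives 5>2; P2→R gives 8>4]
(A,Q,X): not NE [P1→B gives 9>1; P3→Y gives 8>5]
(A,Q,Y): not NE [P1→B gives 7>6; P2→R gives 8>5]
(A,R,X): not NE [P1→D gives 8>1; P3→Y gives 9>0]
(A,R,Y): not NE [P1→C gives 10>6]
(A,S,X): not NE [P1→D gives 6>1; P2→R gives 4>1; P3→Y gives 4>2]
(A,S,Y): not NE [P1→B gives 7>1; P2→R gives 8>2]
(B,P,X): not NE [P1→A gives 6>0; P3→Y gives 3>2]
(B,P,Y): not NE [P1→C gives 5>0; P2→Q gives 11>9]
(B,Q,X): not NE [P2→S gives 8>5; P3→Y gives 11>9]
(B,Q,Y): NE
(B,R,X): not NE [P1→D gives 8>1; P2→S gives 8>5]
(B,R,Y): not NE [P1→C gives 10>9; P2→Q gives 11>0; P3→X gives 7>3]
(B,S,X): not NE [P1→D gives 6>4; P3→Y gives 9>0]
(B,S,Y): not NE [P2→Q gives 11>3]
(C,P,X): not NE [P1→A gives 6>1; P3→Y gives 9>0]
(C,P,Y): not NE [P2→S gives 8>1]
(C,Q,X): not NE [P1→B gives 9>1; P2→R gives 6>3]
(C,Q,Y): not NE [P1→B gives 7>5; P2→S gives 8>2; P3→X gives 3>2]
(C,R,X): not NE [P1→D gives 8>7; P3→Y gives 9>1]
(C,R,Y): NE
(C,S,X): not NE [P1→D gives 6>5; P2→R gives 6>2; P3→Y gives 5>0]
(C,S,Y): not NE [P1→B gives 7>3]
(D,P,X): not NE [P1→A gives 6>2; P3→Y gives 5>4]
(D,P,Y): not NE [P1→C gives 5>4; P2→S gives 7>2]
(D,Q,X): not NE [P1→B gives 9>2; P2→P gives 6>5]
(D,Q,Y): not NE [P1→B gives 7>6; P2→S gives 7>6; P3→X gives 6>4]
(D,R,X): not NE [P2→P gives 6>3; P3→Y gives 7>5]
(D,R,Y): not NE [P1→C gives 10>7; P2→S gives 7>5]
(D,S,X): not NE [P2→P gives 6>1; P3→Y gives 6>1]
(D,S,Y): not NE [P1→B gives 7>3]

NE set: (B,Q,Y), (C,R,Y)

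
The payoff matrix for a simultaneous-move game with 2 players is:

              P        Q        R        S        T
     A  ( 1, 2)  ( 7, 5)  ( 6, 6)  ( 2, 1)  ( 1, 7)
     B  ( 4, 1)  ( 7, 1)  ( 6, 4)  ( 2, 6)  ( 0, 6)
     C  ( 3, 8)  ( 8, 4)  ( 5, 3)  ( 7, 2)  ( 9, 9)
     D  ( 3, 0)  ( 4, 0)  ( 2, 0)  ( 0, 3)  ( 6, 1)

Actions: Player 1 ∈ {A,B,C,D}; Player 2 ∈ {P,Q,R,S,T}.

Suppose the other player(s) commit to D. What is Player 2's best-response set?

P2 best: {S}

u_2(P vs D) = 0
u_2(Q vs D) = 0
u_2(R vs D) = 0
u_2(S vs D) = 3
u_2(T vs D) = 1
max payoff 3 at {S}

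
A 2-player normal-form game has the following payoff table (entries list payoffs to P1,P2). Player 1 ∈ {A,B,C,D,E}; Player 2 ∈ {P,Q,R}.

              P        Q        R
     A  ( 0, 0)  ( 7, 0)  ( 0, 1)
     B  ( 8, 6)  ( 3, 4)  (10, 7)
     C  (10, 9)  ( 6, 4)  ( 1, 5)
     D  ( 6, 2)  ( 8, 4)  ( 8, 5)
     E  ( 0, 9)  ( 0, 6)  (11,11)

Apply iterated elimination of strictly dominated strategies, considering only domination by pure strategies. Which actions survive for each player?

Survivors P1:{B,C,E} P2:{P,R}

P1 drop A (D beats it: P:6>0 Q:8>7 R:8>0)
P2 drop Q (R beats it: B:7>4 C:5>4 D:5>4 E:11>6)
P1 drop D (B beats it: P:8>6 R:10>8)
P1→{B,C,E} P2→{P,R}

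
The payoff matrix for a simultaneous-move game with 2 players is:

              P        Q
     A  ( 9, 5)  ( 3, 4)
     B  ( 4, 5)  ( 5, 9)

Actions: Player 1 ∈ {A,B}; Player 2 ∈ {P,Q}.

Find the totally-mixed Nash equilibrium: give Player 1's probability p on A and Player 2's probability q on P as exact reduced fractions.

(p,q) = (4/5, 2/7)

P1 indiff ⇒ q·9+(1-q)·3 = q·4+(1-q)·5 ⇒ q(5) = (1-q)(2) ⇒ q = 2/7
P2 indiff ⇒ p·5+(1-p)·5 = p·4+(1-p)·9 ⇒ p(1) = (1-p)(4) ⇒ p = 4/5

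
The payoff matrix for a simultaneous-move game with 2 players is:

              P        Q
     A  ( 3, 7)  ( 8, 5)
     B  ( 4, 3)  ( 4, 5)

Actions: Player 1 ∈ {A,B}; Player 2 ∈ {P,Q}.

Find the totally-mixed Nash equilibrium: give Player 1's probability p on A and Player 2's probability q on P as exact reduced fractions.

P1 mixes 1/2 on A; P2 mixes 4/5 on P

P1 indiff ⇒ q·3+(1-q)·8 = q·4+(1-q)·4 ⇒ q(-1) = (1-q)(-4) ⇒ q = 4/5
P2 indiff ⇒ p·7+(1-p)·3 = p·5+(1-p)·5 ⇒ p(2) = (1-p)(2) ⇒ p = 1/2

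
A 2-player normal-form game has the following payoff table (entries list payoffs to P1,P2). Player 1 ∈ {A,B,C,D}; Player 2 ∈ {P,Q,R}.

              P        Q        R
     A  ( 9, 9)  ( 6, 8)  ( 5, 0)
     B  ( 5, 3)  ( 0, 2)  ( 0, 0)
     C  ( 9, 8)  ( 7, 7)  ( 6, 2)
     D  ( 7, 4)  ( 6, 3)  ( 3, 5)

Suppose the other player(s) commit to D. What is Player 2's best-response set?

BR_2 = {R}

u_2(P vs D) = 4
u_2(Q vs D) = 3
u_2(R vs D) = 5
max payoff 5 at {R}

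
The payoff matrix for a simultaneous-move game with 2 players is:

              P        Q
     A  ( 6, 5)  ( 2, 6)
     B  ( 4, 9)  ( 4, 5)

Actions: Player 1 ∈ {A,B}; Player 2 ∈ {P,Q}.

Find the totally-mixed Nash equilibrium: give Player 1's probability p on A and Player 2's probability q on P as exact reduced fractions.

P1 indiff ⇒ q·6+(1-q)·2 = q·4+(1-q)·4 ⇒ q(2) = (1-q)(2) ⇒ q = 1/2
P2 indiff ⇒ p·5+(1-p)·9 = p·6+(1-p)·5 ⇒ p(-1) = (1-p)(-4) ⇒ p = 4/5

p=4/5, q=1/2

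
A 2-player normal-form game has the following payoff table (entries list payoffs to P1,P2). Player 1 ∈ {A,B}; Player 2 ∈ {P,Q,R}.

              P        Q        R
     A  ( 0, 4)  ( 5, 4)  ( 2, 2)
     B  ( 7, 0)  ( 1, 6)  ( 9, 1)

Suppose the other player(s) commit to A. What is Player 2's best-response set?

P2 best: {P,Q}

u_2(P vs A) = 4
u_2(Q vs A) = 4
u_2(R vs A) = 2
max payoff 4 at {P,Q}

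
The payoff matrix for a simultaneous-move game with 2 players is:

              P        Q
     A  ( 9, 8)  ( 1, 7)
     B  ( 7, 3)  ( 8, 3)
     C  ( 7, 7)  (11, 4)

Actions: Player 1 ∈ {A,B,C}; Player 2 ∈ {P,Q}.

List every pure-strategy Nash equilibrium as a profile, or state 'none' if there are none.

(A,P): NE
(A,Q): not NE [P1→C gives 11>1; P2→P gives 8>7]
(B,P): not NE [P1→A gives 9>7]
(B,Q): not NE [P1→C gives 11>8]
(C,P): not NE [P1→A gives 9>7]
(C,Q): not NE [P2→P gives 7>4]

NE set: (A,P)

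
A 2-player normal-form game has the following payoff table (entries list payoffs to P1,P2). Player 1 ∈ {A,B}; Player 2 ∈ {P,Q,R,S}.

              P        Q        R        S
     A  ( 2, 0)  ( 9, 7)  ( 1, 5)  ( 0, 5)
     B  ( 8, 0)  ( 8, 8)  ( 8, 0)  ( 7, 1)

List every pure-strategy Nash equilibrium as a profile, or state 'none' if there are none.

(A,P): not NE [P1→B gives 8>2; P2→Q gives 7>0]
(A,Q): NE
(A,R): not NE [P1→B gives 8>1; P2→Q gives 7>5]
(A,S): not NE [P1→B gives 7>0; P2→Q gives 7>5]
(B,P): not NE [P2→Q gives 8>0]
(B,Q): not NE [P1→A gives 9>8]
(B,R): not NE [P2→Q gives 8>0]
(B,S): not NE [P2→Q gives 8>1]

NE set: (A,Q)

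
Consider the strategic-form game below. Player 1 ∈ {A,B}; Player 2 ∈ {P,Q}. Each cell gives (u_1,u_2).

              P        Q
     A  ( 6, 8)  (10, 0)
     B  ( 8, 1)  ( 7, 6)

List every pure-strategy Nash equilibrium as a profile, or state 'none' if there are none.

(A,P): not NE [P1→B gives 8>6]
(A,Q): not NE [P2→P gives 8>0]
(B,P): not NE [P2→Q gives 6>1]
(B,Q): not NE [P1→A gives 10>7]

Equilibria: none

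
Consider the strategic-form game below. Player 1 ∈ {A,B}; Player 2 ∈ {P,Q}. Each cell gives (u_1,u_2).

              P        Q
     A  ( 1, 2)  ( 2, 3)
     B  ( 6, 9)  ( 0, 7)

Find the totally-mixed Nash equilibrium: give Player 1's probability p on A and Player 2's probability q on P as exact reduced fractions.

P1 indiff ⇒ q·1+(1-q)·2 = q·6+(1-q)·0 ⇒ q(-5) = (1-q)(-2) ⇒ q = 2/7
P2 indiff ⇒ p·2+(1-p)·9 = p·3+(1-p)·7 ⇒ p(-1) = (1-p)(-2) ⇒ p = 2/3

p=2/3, q=2/7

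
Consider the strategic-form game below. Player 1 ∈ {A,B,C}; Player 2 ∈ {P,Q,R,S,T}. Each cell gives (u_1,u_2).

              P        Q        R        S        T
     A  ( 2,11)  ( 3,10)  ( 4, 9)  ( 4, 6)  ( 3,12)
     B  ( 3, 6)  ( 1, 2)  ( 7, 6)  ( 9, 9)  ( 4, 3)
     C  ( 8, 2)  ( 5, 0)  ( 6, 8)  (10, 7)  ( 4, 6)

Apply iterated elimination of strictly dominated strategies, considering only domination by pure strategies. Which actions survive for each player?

P1 drop A (C beats it: P:8>2 Q:5>3 R:6>4 S:10>4 T:4>3)
P2 drop P (S beats it: B:9>6 C:7>2)
P2 drop Q (R beats it: B:6>2 C:8>0)
P2 drop T (R beats it: B:6>3 C:8>6)
P1→{B,C} P2→{R,S}

Survivors P1:{B,C} P2:{R,S}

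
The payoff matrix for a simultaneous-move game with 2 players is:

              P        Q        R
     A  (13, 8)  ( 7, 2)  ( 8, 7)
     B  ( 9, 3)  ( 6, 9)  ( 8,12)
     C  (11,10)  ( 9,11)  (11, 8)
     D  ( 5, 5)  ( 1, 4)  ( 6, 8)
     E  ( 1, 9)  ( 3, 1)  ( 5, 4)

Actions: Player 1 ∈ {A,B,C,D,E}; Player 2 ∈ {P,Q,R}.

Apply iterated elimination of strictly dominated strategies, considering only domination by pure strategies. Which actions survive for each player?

P1 drop B (C beats it: P:11>9 Q:9>6 R:11>8)
P1 drop D (A beats it: P:13>5 Q:7>1 R:8>6)
P1 drop E (A beats it: P:13>1 Q:7>3 R:8>5)
P2 drop R (P beats it: A:8>7 C:10>8)
P1→{A,C} P2→{P,Q}

Survivors P1:{A,C} P2:{P,Q}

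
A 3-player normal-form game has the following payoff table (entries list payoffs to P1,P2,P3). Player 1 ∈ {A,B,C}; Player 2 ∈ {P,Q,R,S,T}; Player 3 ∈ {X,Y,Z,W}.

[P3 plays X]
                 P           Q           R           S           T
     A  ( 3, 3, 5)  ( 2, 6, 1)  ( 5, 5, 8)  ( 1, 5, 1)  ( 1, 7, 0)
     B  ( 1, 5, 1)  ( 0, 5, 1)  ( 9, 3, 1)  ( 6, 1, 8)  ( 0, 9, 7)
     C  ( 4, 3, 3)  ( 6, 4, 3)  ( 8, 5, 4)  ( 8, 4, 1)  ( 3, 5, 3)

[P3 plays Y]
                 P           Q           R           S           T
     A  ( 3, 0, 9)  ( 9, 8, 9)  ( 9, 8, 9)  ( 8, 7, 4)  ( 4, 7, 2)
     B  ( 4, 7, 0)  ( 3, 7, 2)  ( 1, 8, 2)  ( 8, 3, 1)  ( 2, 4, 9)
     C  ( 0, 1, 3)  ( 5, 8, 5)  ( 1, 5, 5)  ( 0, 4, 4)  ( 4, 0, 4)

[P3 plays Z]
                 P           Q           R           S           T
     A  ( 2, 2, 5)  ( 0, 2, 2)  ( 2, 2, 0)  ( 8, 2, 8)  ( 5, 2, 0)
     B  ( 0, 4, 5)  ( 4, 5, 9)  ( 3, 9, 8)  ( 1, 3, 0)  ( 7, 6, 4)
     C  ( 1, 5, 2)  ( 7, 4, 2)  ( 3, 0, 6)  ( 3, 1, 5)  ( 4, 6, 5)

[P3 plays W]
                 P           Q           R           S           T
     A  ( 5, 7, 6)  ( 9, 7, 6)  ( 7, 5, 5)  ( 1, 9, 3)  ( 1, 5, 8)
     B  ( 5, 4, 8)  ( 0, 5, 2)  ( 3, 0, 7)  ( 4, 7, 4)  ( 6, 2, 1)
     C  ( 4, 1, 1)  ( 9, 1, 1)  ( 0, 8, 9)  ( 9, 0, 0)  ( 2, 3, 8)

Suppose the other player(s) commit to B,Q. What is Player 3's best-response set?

u_3(X vs B,Q) = 1
u_3(Y vs B,Q) = 2
u_3(Z vs B,Q) = 9
u_3(W vs B,Q) = 2
max payoff 9 at {Z}

argmax u_3 = {Z}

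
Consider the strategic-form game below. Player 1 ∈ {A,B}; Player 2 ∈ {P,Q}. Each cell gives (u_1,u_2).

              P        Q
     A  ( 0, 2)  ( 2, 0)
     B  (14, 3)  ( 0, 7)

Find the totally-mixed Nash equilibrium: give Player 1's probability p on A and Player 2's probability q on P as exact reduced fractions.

P1 indiff ⇒ q·0+(1-q)·2 = q·14+(1-q)·0 ⇒ q(-14) = (1-q)(-2) ⇒ q = 1/8
P2 indiff ⇒ p·2+(1-p)·3 = p·0+(1-p)·7 ⇒ p(2) = (1-p)(4) ⇒ p = 2/3

P1 mixes 2/3 on A; P2 mixes 1/8 on P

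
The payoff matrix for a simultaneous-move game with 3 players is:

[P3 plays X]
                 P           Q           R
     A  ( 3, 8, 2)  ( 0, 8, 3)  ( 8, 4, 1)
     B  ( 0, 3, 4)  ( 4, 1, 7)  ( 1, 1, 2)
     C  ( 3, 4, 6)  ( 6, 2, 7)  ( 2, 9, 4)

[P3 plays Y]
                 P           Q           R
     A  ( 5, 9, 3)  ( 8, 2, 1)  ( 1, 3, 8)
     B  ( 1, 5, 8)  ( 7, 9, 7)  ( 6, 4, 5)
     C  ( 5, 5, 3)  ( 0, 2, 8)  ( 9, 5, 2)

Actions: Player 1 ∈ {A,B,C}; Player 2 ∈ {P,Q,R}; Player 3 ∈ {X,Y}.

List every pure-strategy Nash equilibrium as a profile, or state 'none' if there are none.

(A,P,X): not NE [P3→Y gives 3>2]
(A,P,Y): NE
(A,Q,X): not NE [P1→C gives 6>0]
(A,Q,Y): not NE [P2→P gives 9>2; P3→X gives 3>1]
(A,R,X): not NE [P2→Q gives 8>4; P3→Y gives 8>1]
(A,R,Y): not NE [P1→C gives 9>1; P2→P gives 9>3]
(B,P,X): not NE [P1→C gives 3>0; P3→Y gives 8>4]
(B,P,Y): not NE [P1→C gives 5>1; P2→Q gives 9>5]
(B,Q,X): not NE [P1→C gives 6>4; P2→P gives 3>1]
(B,Q,Y): not NE [P1→A gives 8>7]
(B,R,X): not NE [P1→A gives 8>1; P2→P gives 3>1; P3→Y gives 5>2]
(B,R,Y): not NE [P1→C gives 9>6; P2→Q gives 9>4]
(C,P,X): not NE [P2→R gives 9>4]
(C,P,Y): not NE [P3→X gives 6>3]
(C,Q,X): not NE [P2→R gives 9>2; P3→Y gives 8>7]
(C,Q,Y): not NE [P1→A gives 8>0; P2→R gives 5>2]
(C,R,X): not NE [P1→A gives 8>2]
(C,R,Y): not NE [P3→X gives 4>2]

PSNE = {(A,P,Y)}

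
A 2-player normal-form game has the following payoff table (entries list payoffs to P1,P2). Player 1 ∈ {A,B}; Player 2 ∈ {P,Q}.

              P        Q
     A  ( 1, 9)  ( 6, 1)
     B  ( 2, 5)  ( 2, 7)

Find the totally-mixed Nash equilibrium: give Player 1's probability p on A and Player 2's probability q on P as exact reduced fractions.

p=1/5, q=4/5

P1 indiff ⇒ q·1+(1-q)·6 = q·2+(1-q)·2 ⇒ q(-1) = (1-q)(-4) ⇒ q = 4/5
P2 indiff ⇒ p·9+(1-p)·5 = p·1+(1-p)·7 ⇒ p(8) = (1-p)(2) ⇒ p = 1/5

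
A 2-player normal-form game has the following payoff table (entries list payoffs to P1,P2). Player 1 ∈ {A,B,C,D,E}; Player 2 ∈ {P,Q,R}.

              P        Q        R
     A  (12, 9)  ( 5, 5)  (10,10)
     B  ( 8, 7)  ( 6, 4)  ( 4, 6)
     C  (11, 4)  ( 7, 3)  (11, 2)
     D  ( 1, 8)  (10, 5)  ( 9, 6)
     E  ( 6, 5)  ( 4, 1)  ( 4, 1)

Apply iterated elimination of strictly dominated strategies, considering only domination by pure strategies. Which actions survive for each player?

Survivors P1:{A,C} P2:{P,R}

P1 drop B (C beats it: P:11>8 Q:7>6 R:11>4)
P1 drop E (A beats it: P:12>6 Q:5>4 R:10>4)
P2 drop Q (P beats it: A:9>5 C:4>3 D:8>5)
P1 drop D (A beats it: P:12>1 R:10>9)
P1→{A,C} P2→{P,R}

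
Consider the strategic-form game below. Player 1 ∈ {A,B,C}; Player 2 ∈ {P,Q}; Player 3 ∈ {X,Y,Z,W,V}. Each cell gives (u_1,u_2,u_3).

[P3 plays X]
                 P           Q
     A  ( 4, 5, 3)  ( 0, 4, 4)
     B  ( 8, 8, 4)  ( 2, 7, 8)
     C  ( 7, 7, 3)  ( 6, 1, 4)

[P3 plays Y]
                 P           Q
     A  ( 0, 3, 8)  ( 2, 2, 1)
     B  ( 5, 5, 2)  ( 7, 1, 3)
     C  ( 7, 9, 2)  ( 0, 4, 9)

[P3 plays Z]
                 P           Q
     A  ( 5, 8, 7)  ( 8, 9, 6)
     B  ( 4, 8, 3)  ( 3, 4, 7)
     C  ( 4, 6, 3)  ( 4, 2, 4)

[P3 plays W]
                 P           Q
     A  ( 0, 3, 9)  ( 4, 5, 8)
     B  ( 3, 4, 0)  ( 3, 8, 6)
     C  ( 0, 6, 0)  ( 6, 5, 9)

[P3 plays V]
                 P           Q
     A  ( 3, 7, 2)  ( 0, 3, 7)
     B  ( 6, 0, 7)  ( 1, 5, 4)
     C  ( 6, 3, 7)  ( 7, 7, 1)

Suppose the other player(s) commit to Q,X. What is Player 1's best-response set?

BR_1 = {C}

u_1(A vs Q,X) = 0
u_1(B vs Q,X) = 2
u_1(C vs Q,X) = 6
max payoff 6 at {C}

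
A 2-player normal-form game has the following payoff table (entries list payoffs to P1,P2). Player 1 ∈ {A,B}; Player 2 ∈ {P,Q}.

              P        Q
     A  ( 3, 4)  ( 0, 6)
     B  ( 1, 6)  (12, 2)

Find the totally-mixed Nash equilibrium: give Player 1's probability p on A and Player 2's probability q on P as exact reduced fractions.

P1 indiff ⇒ q·3+(1-q)·0 = q·1+(1-q)·12 ⇒ q(2) = (1-q)(12) ⇒ q = 6/7
P2 indiff ⇒ p·4+(1-p)·6 = p·6+(1-p)·2 ⇒ p(-2) = (1-p)(-4) ⇒ p = 2/3

(p,q) = (2/3, 6/7)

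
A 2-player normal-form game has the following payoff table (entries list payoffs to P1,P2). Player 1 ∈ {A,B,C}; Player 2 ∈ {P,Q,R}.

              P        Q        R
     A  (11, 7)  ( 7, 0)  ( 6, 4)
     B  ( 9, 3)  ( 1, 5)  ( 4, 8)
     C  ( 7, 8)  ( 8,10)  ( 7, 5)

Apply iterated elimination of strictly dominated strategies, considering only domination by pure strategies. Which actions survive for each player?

P1 drop B (A beats it: P:11>9 Q:7>1 R:6>4)
P2 drop R (P beats it: A:7>4 C:8>5)
P1→{A,C} P2→{P,Q}

Remaining: P1:{A,C} P2:{P,Q}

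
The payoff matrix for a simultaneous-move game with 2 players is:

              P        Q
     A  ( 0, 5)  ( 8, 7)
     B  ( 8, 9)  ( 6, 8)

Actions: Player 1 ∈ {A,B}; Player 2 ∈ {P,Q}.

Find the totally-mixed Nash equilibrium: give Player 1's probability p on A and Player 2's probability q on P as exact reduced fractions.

P1 mixes 1/3 on A; P2 mixes 1/5 on P

P1 indiff ⇒ q·0+(1-q)·8 = q·8+(1-q)·6 ⇒ q(-8) = (1-q)(-2) ⇒ q = 1/5
P2 indiff ⇒ p·5+(1-p)·9 = p·7+(1-p)·8 ⇒ p(-2) = (1-p)(-1) ⇒ p = 1/3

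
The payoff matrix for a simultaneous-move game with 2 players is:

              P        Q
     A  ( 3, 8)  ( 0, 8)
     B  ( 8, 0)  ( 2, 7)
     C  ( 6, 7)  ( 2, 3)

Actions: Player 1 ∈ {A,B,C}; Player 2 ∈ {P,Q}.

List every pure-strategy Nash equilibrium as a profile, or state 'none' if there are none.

NE set: (B,Q)

(A,P): not NE [P1→B gives 8>3]
(A,Q): not NE [P1→C gives 2>0]
(B,P): not NE [P2→Q gives 7>0]
(B,Q): NE
(C,P): not NE [P1→B gives 8>6]
(C,Q): not NE [P2→P gives 7>3]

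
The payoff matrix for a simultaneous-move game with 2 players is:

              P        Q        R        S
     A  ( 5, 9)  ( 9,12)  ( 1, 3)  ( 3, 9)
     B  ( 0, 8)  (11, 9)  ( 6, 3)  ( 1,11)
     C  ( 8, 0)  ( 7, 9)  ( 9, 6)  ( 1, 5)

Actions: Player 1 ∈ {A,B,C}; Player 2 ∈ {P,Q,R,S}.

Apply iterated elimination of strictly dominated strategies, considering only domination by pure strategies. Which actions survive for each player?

IESDS → P1:{A,B} P2:{Q,S}

P2 drop P (Q beats it: A:12>9 B:9>8 C:9>0)
P2 drop R (Q beats it: A:12>3 B:9>3 C:9>6)
P1 drop C (A beats it: Q:9>7 S:3>1)
P1→{A,B} P2→{Q,S}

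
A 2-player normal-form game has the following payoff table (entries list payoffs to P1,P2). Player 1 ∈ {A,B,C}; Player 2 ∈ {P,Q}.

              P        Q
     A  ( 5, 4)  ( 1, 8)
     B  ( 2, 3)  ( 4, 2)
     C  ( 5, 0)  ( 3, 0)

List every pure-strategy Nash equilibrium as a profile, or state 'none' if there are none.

Nash profiles: (C,P)

(A,P): not NE [P2→Q gives 8>4]
(A,Q): not NE [P1→B gives 4>1]
(B,P): not NE [P1→C gives 5>2]
(B,Q): not NE [P2→P gives 3>2]
(C,P): NE
(C,Q): not NE [P1→B gives 4>3]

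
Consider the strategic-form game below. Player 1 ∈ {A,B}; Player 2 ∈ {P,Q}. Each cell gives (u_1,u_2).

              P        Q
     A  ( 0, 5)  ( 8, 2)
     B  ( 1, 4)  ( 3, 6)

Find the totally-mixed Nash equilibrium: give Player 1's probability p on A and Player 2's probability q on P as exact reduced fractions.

P1 mixes 2/5 on A; P2 mixes 5/6 on P

P1 indiff ⇒ q·0+(1-q)·8 = q·1+(1-q)·3 ⇒ q(-1) = (1-q)(-5) ⇒ q = 5/6
P2 indiff ⇒ p·5+(1-p)·4 = p·2+(1-p)·6 ⇒ p(3) = (1-p)(2) ⇒ p = 2/5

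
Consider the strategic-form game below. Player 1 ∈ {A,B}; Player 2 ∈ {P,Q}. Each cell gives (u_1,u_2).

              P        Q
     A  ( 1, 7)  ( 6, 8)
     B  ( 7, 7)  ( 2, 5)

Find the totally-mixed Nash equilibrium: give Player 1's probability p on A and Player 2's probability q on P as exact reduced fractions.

p=2/3, q=2/5

P1 indiff ⇒ q·1+(1-q)·6 = q·7+(1-q)·2 ⇒ q(-6) = (1-q)(-4) ⇒ q = 2/5
P2 indiff ⇒ p·7+(1-p)·7 = p·8+(1-p)·5 ⇒ p(-1) = (1-p)(-2) ⇒ p = 2/3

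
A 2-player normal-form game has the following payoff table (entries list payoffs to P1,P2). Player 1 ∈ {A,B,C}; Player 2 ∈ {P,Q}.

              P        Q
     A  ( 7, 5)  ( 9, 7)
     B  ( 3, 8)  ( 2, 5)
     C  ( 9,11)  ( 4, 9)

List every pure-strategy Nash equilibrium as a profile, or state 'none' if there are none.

(A,P): not NE [P1→C gives 9>7; P2→Q gives 7>5]
(A,Q): NE
(B,P): not NE [P1→C gives 9>3]
(B,Q): not NE [P1→A gives 9>2; P2→P gives 8>5]
(C,P): NE
(C,Q): not NE [P1→A gives 9>4; P2→P gives 11>9]

PSNE = {(A,Q), (C,P)}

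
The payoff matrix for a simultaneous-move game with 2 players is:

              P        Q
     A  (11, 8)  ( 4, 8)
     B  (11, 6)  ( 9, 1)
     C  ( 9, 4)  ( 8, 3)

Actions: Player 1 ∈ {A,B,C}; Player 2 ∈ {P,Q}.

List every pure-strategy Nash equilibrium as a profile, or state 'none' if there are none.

(A,P): NE
(A,Q): not NE [P1→B gives 9>4]
(B,P): NE
(B,Q): not NE [P2→P gives 6>1]
(C,P): not NE [P1→B gives 11>9]
(C,Q): not NE [P1→B gives 9>8; P2→P gives 4>3]

Nash profiles: (A,P), (B,P)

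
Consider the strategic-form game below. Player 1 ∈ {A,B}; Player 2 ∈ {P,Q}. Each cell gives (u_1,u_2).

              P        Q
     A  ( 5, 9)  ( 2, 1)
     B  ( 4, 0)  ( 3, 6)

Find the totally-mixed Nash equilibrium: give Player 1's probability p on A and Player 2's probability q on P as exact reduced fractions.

p=3/7, q=1/2

P1 indiff ⇒ q·5+(1-q)·2 = q·4+(1-q)·3 ⇒ q(1) = (1-q)(1) ⇒ q = 1/2
P2 indiff ⇒ p·9+(1-p)·0 = p·1+(1-p)·6 ⇒ p(8) = (1-p)(6) ⇒ p = 3/7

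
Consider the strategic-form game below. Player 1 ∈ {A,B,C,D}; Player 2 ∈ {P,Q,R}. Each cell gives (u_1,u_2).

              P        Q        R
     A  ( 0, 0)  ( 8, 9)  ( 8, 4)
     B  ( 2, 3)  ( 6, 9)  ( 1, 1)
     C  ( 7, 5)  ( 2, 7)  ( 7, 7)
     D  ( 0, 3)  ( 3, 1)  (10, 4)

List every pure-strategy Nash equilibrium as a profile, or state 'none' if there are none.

NE set: (A,Q), (D,R)

(A,P): not NE [P1→C gives 7>0; P2→Q gives 9>0]
(A,Q): NE
(A,R): not NE [P1→D gives 10>8; P2→Q gives 9>4]
(B,P): not NE [P1→C gives 7>2; P2→Q gives 9>3]
(B,Q): not NE [P1→A gives 8>6]
(B,R): not NE [P1→D gives 10>1; P2→Q gives 9>1]
(C,P): not NE [P2→R gives 7>5]
(C,Q): not NE [P1→A gives 8>2]
(C,R): not NE [P1→D gives 10>7]
(D,P): not NE [P1→C gives 7>0; P2→R gives 4>3]
(D,Q): not NE [P1→A gives 8>3; P2→R gives 4>1]
(D,R): NE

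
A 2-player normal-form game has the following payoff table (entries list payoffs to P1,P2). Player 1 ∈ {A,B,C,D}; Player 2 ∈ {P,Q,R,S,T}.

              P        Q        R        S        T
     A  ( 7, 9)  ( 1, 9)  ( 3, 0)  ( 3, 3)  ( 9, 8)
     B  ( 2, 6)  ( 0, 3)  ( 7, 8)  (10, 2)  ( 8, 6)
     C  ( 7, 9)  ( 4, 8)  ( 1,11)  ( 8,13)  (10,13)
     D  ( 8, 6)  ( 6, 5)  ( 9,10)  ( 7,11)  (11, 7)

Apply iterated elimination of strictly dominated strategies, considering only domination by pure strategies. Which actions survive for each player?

P1 drop A (D beats it: P:8>7 Q:6>1 R:9>3 S:7>3 T:11>9)
P2 drop P (R beats it: B:8>6 C:11>9 D:10>6)
P2 drop Q (R beats it: B:8>3 C:11>8 D:10>5)
P1→{B,C,D} P2→{R,S,T}

Remaining: P1:{B,C,D} P2:{R,S,T}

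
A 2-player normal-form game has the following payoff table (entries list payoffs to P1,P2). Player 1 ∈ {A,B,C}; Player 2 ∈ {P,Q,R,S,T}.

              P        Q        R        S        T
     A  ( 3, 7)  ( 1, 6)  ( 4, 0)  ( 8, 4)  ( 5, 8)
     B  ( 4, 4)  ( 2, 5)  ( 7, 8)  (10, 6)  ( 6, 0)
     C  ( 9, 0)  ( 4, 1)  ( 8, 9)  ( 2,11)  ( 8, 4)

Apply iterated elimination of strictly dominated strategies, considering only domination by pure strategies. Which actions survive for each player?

IESDS → P1:{B,C} P2:{R,S}

P1 drop A (B beats it: P:4>3 Q:2>1 R:7>4 S:10>8 T:6>5)
P2 drop P (Q beats it: B:5>4 C:1>0)
P2 drop Q (R beats it: B:8>5 C:9>1)
P2 drop T (R beats it: B:8>0 C:9>4)
P1→{B,C} P2→{R,S}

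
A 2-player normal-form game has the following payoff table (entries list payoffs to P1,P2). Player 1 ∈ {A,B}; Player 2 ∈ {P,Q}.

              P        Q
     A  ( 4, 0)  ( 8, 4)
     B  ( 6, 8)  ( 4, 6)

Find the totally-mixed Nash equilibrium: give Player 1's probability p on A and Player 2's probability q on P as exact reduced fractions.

P1 indiff ⇒ q·4+(1-q)·8 = q·6+(1-q)·4 ⇒ q(-2) = (1-q)(-4) ⇒ q = 2/3
P2 indiff ⇒ p·0+(1-p)·8 = p·4+(1-p)·6 ⇒ p(-4) = (1-p)(-2) ⇒ p = 1/3

p=1/3, q=2/3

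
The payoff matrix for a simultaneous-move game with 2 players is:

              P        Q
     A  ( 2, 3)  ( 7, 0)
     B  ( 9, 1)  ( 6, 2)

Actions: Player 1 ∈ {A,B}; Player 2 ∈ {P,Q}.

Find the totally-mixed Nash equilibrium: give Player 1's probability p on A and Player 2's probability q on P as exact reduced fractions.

P1 indiff ⇒ q·2+(1-q)·7 = q·9+(1-q)·6 ⇒ q(-7) = (1-q)(-1) ⇒ q = 1/8
P2 indiff ⇒ p·3+(1-p)·1 = p·0+(1-p)·2 ⇒ p(3) = (1-p)(1) ⇒ p = 1/4

P1 mixes 1/4 on A; P2 mixes 1/8 on P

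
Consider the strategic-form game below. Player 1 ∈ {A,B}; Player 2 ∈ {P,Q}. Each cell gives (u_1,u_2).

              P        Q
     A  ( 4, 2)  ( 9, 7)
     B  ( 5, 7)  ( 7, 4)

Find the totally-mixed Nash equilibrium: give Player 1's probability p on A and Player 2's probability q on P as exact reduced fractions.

P1 indiff ⇒ q·4+(1-q)·9 = q·5+(1-q)·7 ⇒ q(-1) = (1-q)(-2) ⇒ q = 2/3
P2 indiff ⇒ p·2+(1-p)·7 = p·7+(1-p)·4 ⇒ p(-5) = (1-p)(-3) ⇒ p = 3/8

(p,q) = (3/8, 2/3)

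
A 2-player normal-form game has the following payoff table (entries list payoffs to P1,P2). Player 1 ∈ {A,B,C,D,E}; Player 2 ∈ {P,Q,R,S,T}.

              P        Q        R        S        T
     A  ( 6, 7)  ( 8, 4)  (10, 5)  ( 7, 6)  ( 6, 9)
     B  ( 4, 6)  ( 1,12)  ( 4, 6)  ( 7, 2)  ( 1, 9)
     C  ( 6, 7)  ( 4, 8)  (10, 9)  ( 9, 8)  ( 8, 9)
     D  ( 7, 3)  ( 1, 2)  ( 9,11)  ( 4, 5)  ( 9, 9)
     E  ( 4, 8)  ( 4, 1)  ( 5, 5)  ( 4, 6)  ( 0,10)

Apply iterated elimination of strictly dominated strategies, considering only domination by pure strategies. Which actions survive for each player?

P1 drop B (C beats it: P:6>4 Q:4>1 R:10>4 S:9>7 T:8>1)
P1 drop E (A beats it: P:6>4 Q:8>4 R:10>5 S:7>4 T:6>0)
P2 drop P (T beats it: A:9>7 C:9>7 D:9>3)
P2 drop Q (R beats it: A:5>4 C:9>8 D:11>2)
P2 drop S (T beats it: A:9>6 C:9>8 D:9>5)
P1→{A,C,D} P2→{R,T}

IESDS → P1:{A,C,D} P2:{R,T}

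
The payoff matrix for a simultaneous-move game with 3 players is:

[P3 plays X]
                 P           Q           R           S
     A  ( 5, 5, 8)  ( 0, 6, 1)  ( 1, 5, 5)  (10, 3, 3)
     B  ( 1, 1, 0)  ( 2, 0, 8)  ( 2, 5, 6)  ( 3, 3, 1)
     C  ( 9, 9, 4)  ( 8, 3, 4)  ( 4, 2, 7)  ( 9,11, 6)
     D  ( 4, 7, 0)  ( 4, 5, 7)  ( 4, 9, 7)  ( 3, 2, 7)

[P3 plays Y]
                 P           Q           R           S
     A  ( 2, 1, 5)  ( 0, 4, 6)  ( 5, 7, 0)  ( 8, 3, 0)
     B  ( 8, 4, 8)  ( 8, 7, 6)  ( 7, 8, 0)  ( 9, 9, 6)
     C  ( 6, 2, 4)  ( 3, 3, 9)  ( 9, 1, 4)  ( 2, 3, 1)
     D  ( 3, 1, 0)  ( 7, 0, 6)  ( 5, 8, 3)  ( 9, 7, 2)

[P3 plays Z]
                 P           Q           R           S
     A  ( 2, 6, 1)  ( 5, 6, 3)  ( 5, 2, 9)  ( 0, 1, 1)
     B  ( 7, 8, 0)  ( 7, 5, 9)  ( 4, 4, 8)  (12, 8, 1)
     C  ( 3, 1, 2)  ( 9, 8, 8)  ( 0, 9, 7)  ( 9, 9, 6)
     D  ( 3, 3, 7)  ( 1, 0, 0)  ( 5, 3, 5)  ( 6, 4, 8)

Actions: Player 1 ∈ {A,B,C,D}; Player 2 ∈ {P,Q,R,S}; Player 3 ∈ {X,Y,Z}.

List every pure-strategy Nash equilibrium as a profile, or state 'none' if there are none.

(A,P,X): not NE [P1→C gives 9>5; P2→Q gives 6>5]
(A,P,Y): not NE [P1→B gives 8>2; P2→R gives 7>1; P3→X gives 8>5]
(A,P,Z): not NE [P1→B gives 7>2; P3→X gives 8>1]
(A,Q,X): not NE [P1→C gives 8>0; P3→Y gives 6>1]
(A,Q,Y): not NE [P1→B gives 8>0; P2→R gives 7>4]
(A,Q,Z): not NE [P1→C gives 9>5; P3→Y gives 6>3]
(A,R,X): not NE [P1→D gives 4>1; P2→Q gives 6>5; P3→Z gives 9>5]
(A,R,Y): not NE [P1→C gives 9>5; P3→Z gives 9>0]
(A,R,Z): not NE [P2→Q gives 6>2]
(A,S,X): not NE [P2→Q gives 6>3]
(A,S,Y): not NE [P1→D gives 9>8; P2→R gives 7>3; P3→X gives 3>0]
(A,S,Z): not NE [P1→B gives 12>0; P2→Q gives 6>1; P3→X gives 3>1]
(B,P,X): not NE [P1→C gives 9>1; P2→R gives 5>1; P3→Y gives 8>0]
(B,P,Y): not NE [P2→S gives 9>4]
(B,P,Z): not NE [P3→Y gives 8>0]
(B,Q,X): not NE [P1→C gives 8>2; P2→R gives 5>0; P3→Z gives 9>8]
(B,Q,Y): not NE [P2→S gives 9>7; P3→Z gives 9>6]
(B,Q,Z): not NE [P1→C gives 9>7; P2→S gives 8>5]
(B,R,X): not NE [P1→D gives 4>2; P3→Z gives 8>6]
(B,R,Y): not NE [P1→C gives 9>7; P2→S gives 9>8; P3→Z gives 8>0]
(B,R,Z): not NE [P1→D gives 5>4; P2→S gives 8>4]
(B,S,X): not NE [P1→A gives 10>3; P2→R gives 5>3; P3→Y gives 6>1]
(B,S,Y): NE
(B,S,Z): not NE [P3→Y gives 6>1]
(C,P,X): not NE [P2→S gives 11>9]
(C,P,Y): not NE [P1→B gives 8>6; P2→S gives 3>2]
(C,P,Z): not NE [P1→B gives 7>3; P2→S gives 9>1; P3→Y gives 4>2]
(C,Q,X): not NE [P2→S gives 11>3; P3→Y gives 9>4]
(C,Q,Y): not NE [P1→B gives 8>3]
(C,Q,Z): not NE [P2→S gives 9>8; P3→Y gives 9>8]
(C,R,X): not NE [P2→S gives 11>2]
(C,R,Y): not NE [P2→S gives 3>1; P3→Z gives 7>4]
(C,R,Z): not NE [P1→D gives 5>0]
(C,S,X): not NE [P1→A gives 10>9]
(C,S,Y): not NE [P1→D gives 9>2; P3→Z gives 6>1]
(C,S,Z): not NE [P1→B gives 12>9]
(D,P,X): not NE [P1→C gives 9>4; P2→R gives 9>7; P3→Z gives 7>0]
(D,P,Y): not NE [P1→B gives 8>3; P2→R gives 8>1; P3→Z gives 7>0]
(D,P,Z): not NE [P1→B gives 7>3; P2→S gives 4>3]
(D,Q,X): not NE [P1→C gives 8>4; P2→R gives 9>5]
(D,Q,Y): not NE [P1→B gives 8>7; P2→R gives 8>0; P3→X gives 7>6]
(D,Q,Z): not NE [P1→C gives 9>1; P2→S gives 4>0; P3→X gives 7>0]
(D,R,X): NE
(D,R,Y): not NE [P1→C gives 9>5; P3→X gives 7>3]
(D,R,Z): not NE [P2→S gives 4>3; P3→X gives 7>5]
(D,S,X): not NE [P1→A gives 10>3; P2→R gives 9>2; P3→Z gives 8>7]
(D,S,Y): not NE [P2→R gives 8>7; P3→Z gives 8>2]
(D,S,Z): not NE [P1→B gives 12>6]

Nash profiles: (B,S,Y), (D,R,X)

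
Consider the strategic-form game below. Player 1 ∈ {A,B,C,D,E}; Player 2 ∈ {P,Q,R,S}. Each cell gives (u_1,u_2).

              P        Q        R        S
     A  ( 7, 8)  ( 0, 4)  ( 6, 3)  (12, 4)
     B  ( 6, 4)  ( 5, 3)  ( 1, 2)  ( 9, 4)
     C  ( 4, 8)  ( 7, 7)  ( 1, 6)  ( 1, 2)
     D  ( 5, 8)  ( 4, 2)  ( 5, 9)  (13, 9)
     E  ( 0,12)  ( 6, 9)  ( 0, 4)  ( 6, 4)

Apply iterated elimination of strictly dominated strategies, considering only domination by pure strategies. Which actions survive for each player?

P2 drop Q (P beats it: A:8>4 B:4>3 C:8>7 D:8>2 E:12>9)
P1 drop B (A beats it: P:7>6 R:6>1 S:12>9)
P1 drop C (A beats it: P:7>4 R:6>1 S:12>1)
P1 drop E (A beats it: P:7>0 R:6>0 S:12>6)
P1→{A,D} P2→{P,R,S}

Remaining: P1:{A,D} P2:{P,R,S}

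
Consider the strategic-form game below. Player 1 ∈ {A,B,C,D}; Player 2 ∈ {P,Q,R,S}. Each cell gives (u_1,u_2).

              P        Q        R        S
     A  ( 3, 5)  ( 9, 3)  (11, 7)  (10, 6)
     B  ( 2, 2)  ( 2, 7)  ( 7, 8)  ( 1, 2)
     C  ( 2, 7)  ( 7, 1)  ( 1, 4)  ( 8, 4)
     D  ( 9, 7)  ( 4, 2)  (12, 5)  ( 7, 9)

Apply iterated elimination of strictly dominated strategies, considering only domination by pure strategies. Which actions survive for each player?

P1 drop B (A beats it: P:3>2 Q:9>2 R:11>7 S:10>1)
P1 drop C (A beats it: P:3>2 Q:9>7 R:11>1 S:10>8)
P2 drop P (S beats it: A:6>5 D:9>7)
P2 drop Q (R beats it: A:7>3 D:5>2)
P1→{A,D} P2→{R,S}

Remaining: P1:{A,D} P2:{R,S}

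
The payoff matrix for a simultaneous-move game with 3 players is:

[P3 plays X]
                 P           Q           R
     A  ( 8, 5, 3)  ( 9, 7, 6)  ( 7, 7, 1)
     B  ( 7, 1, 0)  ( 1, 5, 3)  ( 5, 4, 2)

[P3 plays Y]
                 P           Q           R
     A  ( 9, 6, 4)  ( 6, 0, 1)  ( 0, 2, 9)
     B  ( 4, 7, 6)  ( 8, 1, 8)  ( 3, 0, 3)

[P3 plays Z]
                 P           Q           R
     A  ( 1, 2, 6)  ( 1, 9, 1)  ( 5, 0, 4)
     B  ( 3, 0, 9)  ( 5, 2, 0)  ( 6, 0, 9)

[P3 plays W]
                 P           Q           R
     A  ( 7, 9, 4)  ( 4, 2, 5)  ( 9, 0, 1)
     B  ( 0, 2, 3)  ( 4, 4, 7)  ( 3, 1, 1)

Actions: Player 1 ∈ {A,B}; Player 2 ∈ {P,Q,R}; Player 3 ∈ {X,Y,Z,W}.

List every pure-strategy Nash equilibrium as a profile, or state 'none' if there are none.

Nash profiles: (A,Q,X)

(A,P,X): not NE [P2→R gives 7>5; P3→Z gives 6>3]
(A,P,Y): not NE [P3→Z gives 6>4]
(A,P,Z): not NE [P1→B gives 3>1; P2→Q gives 9>2]
(A,P,W): not NE [P3→Z gives 6>4]
(A,Q,X): NE
(A,Q,Y): not NE [P1→B gives 8>6; P2→P gives 6>0; P3→X gives 6>1]
(A,Q,Z): not NE [P1→B gives 5>1; P3→X gives 6>1]
(A,Q,W): not NE [P2→P gives 9>2; P3→X gives 6>5]
(A,R,X): not NE [P3→Y gives 9>1]
(A,R,Y): not NE [P1→B gives 3>0; P2→P gives 6>2]
(A,R,Z): not NE [P1→B gives 6>5; P2→Q gives 9>0; P3→Y gives 9>4]
(A,R,W): not NE [P2→P gives 9>0; P3→Y gives 9>1]
(B,P,X): not NE [P1→A gives 8>7; P2→Q gives 5>1; P3→Z gives 9>0]
(B,P,Y): not NE [P1→A gives 9>4; P3→Z gives 9>6]
(B,P,Z): not NE [P2→Q gives 2>0]
(B,P,W): not NE [P1→A gives 7>0; P2→Q gives 4>2; P3→Z gives 9>3]
(B,Q,X): not NE [P1→A gives 9>1; P3→Y gives 8>3]
(B,Q,Y): not NE [P2→P gives 7>1]
(B,Q,Z): not NE [P3→Y gives 8>0]
(B,Q,W): not NE [P3→Y gives 8>7]
(B,R,X): not NE [P1→A gives 7>5; P2→Q gives 5>4; P3→Z gives 9>2]
(B,R,Y): not NE [P2→P gives 7>0; P3→Z gives 9>3]
(B,R,Z): not NE [P2→Q gives 2>0]
(B,R,W): not NE [P1→A gives 9>3; P2→Q gives 4>1; P3→Z gives 9>1]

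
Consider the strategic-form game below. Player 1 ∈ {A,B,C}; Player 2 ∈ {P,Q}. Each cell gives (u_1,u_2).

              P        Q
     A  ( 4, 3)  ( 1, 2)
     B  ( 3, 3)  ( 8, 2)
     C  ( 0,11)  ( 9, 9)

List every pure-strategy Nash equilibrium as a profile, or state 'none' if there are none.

Nash profiles: (A,P)

(A,P): NE
(A,Q): not NE [P1→C gives 9>1; P2→P gives 3>2]
(B,P): not NE [P1→A gives 4>3]
(B,Q): not NE [P1→C gives 9>8; P2→P gives 3>2]
(C,P): not NE [P1→A gives 4>0]
(C,Q): not NE [P2→P gives 11>9]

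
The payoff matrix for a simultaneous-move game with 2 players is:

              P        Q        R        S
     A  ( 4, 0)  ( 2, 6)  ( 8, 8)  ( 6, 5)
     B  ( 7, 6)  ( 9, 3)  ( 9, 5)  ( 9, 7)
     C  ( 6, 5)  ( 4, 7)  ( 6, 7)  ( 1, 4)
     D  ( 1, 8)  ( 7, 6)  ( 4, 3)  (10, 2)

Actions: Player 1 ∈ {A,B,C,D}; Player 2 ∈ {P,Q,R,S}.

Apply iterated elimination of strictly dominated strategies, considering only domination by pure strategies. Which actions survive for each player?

P1 drop A (B beats it: P:7>4 Q:9>2 R:9>8 S:9>6)
P1 drop C (B beats it: P:7>6 Q:9>4 R:9>6 S:9>1)
P2 drop Q (P beats it: B:6>3 D:8>6)
P2 drop R (P beats it: B:6>5 D:8>3)
P1→{B,D} P2→{P,S}

Survivors P1:{B,D} P2:{P,S}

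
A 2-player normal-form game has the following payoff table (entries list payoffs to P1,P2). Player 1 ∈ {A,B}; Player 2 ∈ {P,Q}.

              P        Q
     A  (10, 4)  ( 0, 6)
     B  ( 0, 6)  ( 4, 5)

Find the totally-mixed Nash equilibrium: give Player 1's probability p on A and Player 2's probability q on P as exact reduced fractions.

P1 indiff ⇒ q·10+(1-q)·0 = q·0+(1-q)·4 ⇒ q(10) = (1-q)(4) ⇒ q = 2/7
P2 indiff ⇒ p·4+(1-p)·6 = p·6+(1-p)·5 ⇒ p(-2) = (1-p)(-1) ⇒ p = 1/3

P1 mixes 1/3 on A; P2 mixes 2/7 on P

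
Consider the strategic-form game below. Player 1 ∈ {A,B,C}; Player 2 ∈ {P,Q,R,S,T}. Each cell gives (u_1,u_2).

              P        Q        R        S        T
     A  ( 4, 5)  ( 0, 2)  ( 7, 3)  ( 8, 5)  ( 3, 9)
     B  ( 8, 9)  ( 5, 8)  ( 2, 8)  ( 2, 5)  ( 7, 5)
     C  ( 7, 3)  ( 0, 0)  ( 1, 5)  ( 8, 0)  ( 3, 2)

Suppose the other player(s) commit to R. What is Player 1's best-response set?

argmax u_1 = {A}

u_1(A vs R) = 7
u_1(B vs R) = 2
u_1(C vs R) = 1
max payoff 7 at {A}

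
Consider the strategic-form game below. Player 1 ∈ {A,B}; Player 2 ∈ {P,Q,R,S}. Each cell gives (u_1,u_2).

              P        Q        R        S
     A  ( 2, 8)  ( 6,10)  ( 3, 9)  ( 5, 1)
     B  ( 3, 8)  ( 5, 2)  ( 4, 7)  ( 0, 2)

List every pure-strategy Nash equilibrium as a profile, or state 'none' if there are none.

(A,P): not NE [P1→B gives 3>2; P2→Q gives 10>8]
(A,Q): NE
(A,R): not NE [P1→B gives 4>3; P2→Q gives 10>9]
(A,S): not NE [P2→Q gives 10>1]
(B,P): NE
(B,Q): not NE [P1→A gives 6>5; P2→P gives 8>2]
(B,R): not NE [P2→P gives 8>7]
(B,S): not NE [P1→A gives 5>0; P2→P gives 8>2]

PSNE = {(A,Q), (B,P)}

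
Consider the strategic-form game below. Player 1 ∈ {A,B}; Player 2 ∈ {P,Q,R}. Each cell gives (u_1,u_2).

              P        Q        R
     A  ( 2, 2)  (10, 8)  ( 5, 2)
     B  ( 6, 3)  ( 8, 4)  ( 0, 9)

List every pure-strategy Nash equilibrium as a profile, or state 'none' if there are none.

(A,P): not NE [P1→B gives 6>2; P2→Q gives 8>2]
(A,Q): NE
(A,R): not NE [P2→Q gives 8>2]
(B,P): not NE [P2→R gives 9>3]
(B,Q): not NE [P1→A gives 10>8; P2→R gives 9>4]
(B,R): not NE [P1→A gives 5>0]

PSNE = {(A,Q)}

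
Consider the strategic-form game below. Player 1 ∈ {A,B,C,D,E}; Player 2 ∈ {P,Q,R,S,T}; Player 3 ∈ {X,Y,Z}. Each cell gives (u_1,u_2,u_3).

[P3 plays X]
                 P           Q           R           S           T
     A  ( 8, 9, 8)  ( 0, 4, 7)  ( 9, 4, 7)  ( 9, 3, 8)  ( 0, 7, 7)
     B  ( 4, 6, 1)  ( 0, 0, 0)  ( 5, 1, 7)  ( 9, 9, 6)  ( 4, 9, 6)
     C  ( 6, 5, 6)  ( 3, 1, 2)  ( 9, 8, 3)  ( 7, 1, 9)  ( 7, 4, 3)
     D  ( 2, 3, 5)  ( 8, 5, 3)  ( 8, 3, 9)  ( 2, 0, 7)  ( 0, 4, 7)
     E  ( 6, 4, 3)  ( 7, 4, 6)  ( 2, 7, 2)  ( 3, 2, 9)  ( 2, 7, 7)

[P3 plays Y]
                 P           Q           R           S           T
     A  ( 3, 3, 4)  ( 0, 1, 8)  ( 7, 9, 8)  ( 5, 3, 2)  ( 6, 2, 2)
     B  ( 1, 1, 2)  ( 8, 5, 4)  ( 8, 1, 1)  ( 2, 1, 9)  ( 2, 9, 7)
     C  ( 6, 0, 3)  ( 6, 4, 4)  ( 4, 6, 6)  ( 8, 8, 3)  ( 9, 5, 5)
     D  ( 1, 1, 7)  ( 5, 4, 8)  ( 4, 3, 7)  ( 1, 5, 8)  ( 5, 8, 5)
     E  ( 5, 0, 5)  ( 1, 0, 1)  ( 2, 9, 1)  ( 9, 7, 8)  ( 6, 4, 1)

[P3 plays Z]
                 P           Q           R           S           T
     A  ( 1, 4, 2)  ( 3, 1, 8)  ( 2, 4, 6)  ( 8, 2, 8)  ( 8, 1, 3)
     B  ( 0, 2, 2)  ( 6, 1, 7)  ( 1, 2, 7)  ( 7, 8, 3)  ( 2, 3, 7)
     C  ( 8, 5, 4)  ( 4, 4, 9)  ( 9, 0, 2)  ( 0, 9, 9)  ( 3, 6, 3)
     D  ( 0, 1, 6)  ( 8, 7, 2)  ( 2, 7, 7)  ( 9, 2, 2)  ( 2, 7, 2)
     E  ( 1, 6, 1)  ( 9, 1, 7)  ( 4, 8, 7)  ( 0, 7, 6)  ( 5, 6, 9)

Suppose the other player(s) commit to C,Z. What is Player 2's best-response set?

u_2(P vs C,Z) = 5
u_2(Q vs C,Z) = 4
u_2(R vs C,Z) = 0
u_2(S vs C,Z) = 9
u_2(T vs C,Z) = 6
max payoff 9 at {S}

BR_2 = {S}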